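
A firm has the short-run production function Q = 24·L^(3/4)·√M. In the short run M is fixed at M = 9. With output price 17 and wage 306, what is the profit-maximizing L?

With M = 9, MP_L = (3/4)·24·L^(-1/4)·9^(1/2) = 54·L^(-1/4).
Profit maximization for a price taker requires P·MP_L = w: 17·54·L^(-1/4) = 306.
So L^(-1/4) = 1/3, which gives L = 81.

L* = 81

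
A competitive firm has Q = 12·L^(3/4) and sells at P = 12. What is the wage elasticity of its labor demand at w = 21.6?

MP_L = (3/4)·12·L^(-1/4), so P·MP_L = w gives 108·L^(-1/4) = w.
Solving, L(w) = (108/w)^(4). This is a constant-elasticity form: L ∝ w^(−4), so ε = −4.

ε = -4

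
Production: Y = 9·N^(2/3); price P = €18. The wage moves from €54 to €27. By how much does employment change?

ΔN = 56

From P·MP_N = w with MP_N = 6·N^(-1/3), the labor demand is N(w) = (108/w)^(3).
At w = 54: N = 8. At w = 27: N = 64.
ΔN = 64 − 8 = 56.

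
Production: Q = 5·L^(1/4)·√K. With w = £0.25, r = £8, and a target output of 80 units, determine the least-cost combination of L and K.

Cost minimization requires the marginal rate of technical substitution to equal the input-price ratio: MP_L/MP_K = w/r.
Here MP_L/MP_K = (1/4)·(K/L)/(1/2) = 0.5·(K/L). Setting this equal to 0.25/8 = 0.03125 gives K = 0.0625L.
Substituting into Q = 80: 5·L^(1/4)·(0.0625L)^(1/2) = 80.
Solving, L = 256 and K = 16.

L* = 256, K* = 16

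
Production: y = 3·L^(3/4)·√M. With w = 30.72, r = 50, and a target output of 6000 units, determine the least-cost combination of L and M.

L* = 625, M* = 256

Cost minimization requires the marginal rate of technical substitution to equal the input-price ratio: MP_L/MP_M = w/r.
Here MP_L/MP_M = (3/4)·(M/L)/(1/2) = 1.5·(M/L). Setting this equal to 30.72/50 = 0.6144 gives M = 0.4096L.
Substituting into y = 6000: 3·L^(3/4)·(0.4096L)^(1/2) = 6000.
Solving, L = 625 and M = 256.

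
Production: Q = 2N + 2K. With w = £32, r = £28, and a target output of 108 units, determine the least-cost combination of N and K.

N* = 0, K* = 54

The inputs are perfect substitutes, so the firm uses whichever has the lower cost per unit of output.
Cost per unit of output via N is w/2 = 16; via K it is r/2 = 14. K is cheaper.
Producing Q = 108 with K alone: N = 0, K = 54.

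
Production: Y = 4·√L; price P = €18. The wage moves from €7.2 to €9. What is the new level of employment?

From P·MP_L = w with MP_L = 2·L^(-1/2), the labor demand is L(w) = (36/w)^(2).
At w = 7.2: L = 25. At w = 9: L = 16.

L* = 16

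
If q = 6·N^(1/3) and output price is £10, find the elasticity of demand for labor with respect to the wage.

MP_N = (1/3)·6·N^(-2/3), so P·MP_N = w gives 20·N^(-2/3) = w.
Solving, N(w) = (20/w)^(3/2). This is a constant-elasticity form: N ∝ w^(−3/2), so ε = −3/2.

ε = -1.5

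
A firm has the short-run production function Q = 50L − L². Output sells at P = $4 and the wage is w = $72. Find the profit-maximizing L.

L* = 16

The marginal product of L is MP_L = 50 − 2L.
A price-taking firm hires until the value of the marginal product equals the wage: P·MP_L = w, so 4·(50 − 2L) = 72.
Then 50 − 2L = 18, giving L = 16.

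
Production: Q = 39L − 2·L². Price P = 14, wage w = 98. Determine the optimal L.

L* = 8

The marginal product of L is MP_L = 39 − 4L.
A price-taking firm hires until the value of the marginal product equals the wage: P·MP_L = w, so 14·(39 − 4L) = 98.
Then 39 − 4L = 7, giving L = 8.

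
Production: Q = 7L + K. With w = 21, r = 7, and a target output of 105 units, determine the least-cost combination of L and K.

L* = 15, K* = 0

The inputs are perfect substitutes, so the firm uses whichever has the lower cost per unit of output.
Cost per unit of output via L is 3; via K it is 7. L is cheaper.
Producing Q = 105 with L alone: L = 15, K = 0.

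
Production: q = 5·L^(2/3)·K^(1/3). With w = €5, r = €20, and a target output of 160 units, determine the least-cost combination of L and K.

L* = 64, K* = 8

Cost minimization requires the marginal rate of technical substitution to equal the input-price ratio: MP_L/MP_K = w/r.
Here MP_L/MP_K = (2/3)·(K/L)/(1/3) = 2·(K/L). Setting this equal to 5/20 = 0.25 gives K = 0.125L.
Substituting into q = 160: 5·L^(2/3)·(0.125L)^(1/3) = 160.
Solving, L = 64 and K = 8.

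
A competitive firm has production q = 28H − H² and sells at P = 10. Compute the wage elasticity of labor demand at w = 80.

From P·MP_H = w with MP_H = 28 − 2H, labor demand is H(w) = (28 − w/10)/2.
dH/dw = −1/(20) = -0.05.
At w = 80, H = 10, so ε = (dH/dw)·(w/H) = (-0.05)·(80/10) = -0.4.

ε = -0.4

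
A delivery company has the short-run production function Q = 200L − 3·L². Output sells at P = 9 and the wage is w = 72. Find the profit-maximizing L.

L* = 32

The marginal product of L is MP_L = 200 − 6L.
A price-taking firm hires until the value of the marginal product equals the wage: P·MP_L = w, so 9·(200 − 6L) = 72.
Then 200 − 6L = 8, giving L = 32.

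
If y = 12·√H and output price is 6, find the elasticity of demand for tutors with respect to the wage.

MP_H = (1/2)·12·H^(-1/2), so P·MP_H = w gives 36·H^(-1/2) = w.
Solving, H(w) = (36/w)^(2). This is a constant-elasticity form: H ∝ w^(−2), so ε = −2.

ε = -2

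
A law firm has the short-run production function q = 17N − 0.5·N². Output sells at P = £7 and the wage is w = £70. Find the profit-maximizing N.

N* = 7

The marginal product of N is MP_N = 17 − N.
A price-taking firm hires until the value of the marginal product equals the wage: P·MP_N = w, so 7·(17 − N) = 70.
Then 17 − N = 10, giving N = 7.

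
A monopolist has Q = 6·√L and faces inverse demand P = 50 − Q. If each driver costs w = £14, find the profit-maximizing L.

L* = 9

Marginal revenue from the inverse demand is MR = 50 − 2Q.
The marginal product is MP_L = 3·L^(-1/2).
A monopolist hires until marginal revenue product equals the wage: MR·MP_L = w.
At L, Q = 6·√L. Substituting and solving: (50 − 12·√L)·3·L^(-1/2) = 14 gives L = 9.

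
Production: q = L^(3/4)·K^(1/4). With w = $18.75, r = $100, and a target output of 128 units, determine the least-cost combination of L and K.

Cost minimization requires the marginal rate of technical substitution to equal the input-price ratio: MP_L/MP_K = w/r.
Here MP_L/MP_K = (3/4)·(K/L)/(1/4) = 3·(K/L). Setting this equal to 18.75/100 = 0.1875 gives K = 0.0625L.
Substituting into q = 128: L^(3/4)·(0.0625L)^(1/4) = 128.
Solving, L = 256 and K = 16.

L* = 256, K* = 16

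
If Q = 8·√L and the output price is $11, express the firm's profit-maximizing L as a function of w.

MP_L = (1/2)·8·L^(-1/2) = 4·L^(-1/2).
Setting P·MP_L = w: 44·L^(-1/2) = w.
Solving for L: L^(-1/2) = w/44, so L = (44/w)^(2).

L(w) = 1936/w²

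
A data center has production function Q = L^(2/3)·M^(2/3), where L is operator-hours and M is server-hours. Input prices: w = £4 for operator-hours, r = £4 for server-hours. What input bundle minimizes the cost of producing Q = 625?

Cost minimization requires the marginal rate of technical substitution to equal the input-price ratio: MP_L/MP_M = w/r.
Here MP_L/MP_M = (2/3)·(M/L)/(2/3) = (M/L). Setting this equal to 4/4 = 1 gives M = L.
Substituting into Q = 625: L^(2/3)·(L)^(2/3) = 625.
Solving, L = 125 and M = 125.

L* = 125, M* = 125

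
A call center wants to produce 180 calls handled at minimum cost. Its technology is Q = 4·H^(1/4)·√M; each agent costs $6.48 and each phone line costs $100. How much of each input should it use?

Cost minimization requires the marginal rate of technical substitution to equal the input-price ratio: MP_H/MP_M = w/r.
Here MP_H/MP_M = (1/4)·(M/H)/(1/2) = 0.5·(M/H). Setting this equal to 6.48/100 = 0.0648 gives M = 0.1296H.
Substituting into Q = 180: 4·H^(1/4)·(0.1296H)^(1/2) = 180.
Solving, H = 625 and M = 81.

H* = 625, M* = 81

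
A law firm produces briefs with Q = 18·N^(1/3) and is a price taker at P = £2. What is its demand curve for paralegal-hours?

N(w) = (12/w)^(3/2)

MP_N = (1/3)·18·N^(-2/3) = 6·N^(-2/3).
Setting P·MP_N = w: 12·N^(-2/3) = w.
Solving for N: N^(-2/3) = w/12, so N = (12/w)^(3/2).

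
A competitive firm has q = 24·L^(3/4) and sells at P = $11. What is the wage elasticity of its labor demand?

ε = -4

MP_L = (3/4)·24·L^(-1/4), so P·MP_L = w gives 198·L^(-1/4) = w.
Solving, L(w) = (198/w)^(4). This is a constant-elasticity form: L ∝ w^(−4), so ε = −4.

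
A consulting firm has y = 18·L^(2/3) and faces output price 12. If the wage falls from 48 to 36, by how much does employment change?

ΔL = 37

From P·MP_L = w with MP_L = 12·L^(-1/3), the labor demand is L(w) = (144/w)^(3).
At w = 48: L = 27. At w = 36: L = 64.
ΔL = 64 − 27 = 37.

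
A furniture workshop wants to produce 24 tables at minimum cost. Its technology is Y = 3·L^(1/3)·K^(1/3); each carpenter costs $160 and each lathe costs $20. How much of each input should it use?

Cost minimization requires the marginal rate of technical substitution to equal the input-price ratio: MP_L/MP_K = w/r.
Here MP_L/MP_K = (1/3)·(K/L)/(1/3) = (K/L). Setting this equal to 160/20 = 8 gives K = 8L.
Substituting into Y = 24: 3·L^(1/3)·(8L)^(1/3) = 24.
Solving, L = 8 and K = 64.

L* = 8, K* = 64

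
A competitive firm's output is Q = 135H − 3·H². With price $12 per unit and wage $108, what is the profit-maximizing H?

H* = 21

The marginal product of H is MP_H = 135 − 6H.
A price-taking firm hires until the value of the marginal product equals the wage: P·MP_H = w, so 12·(135 − 6H) = 108.
Then 135 − 6H = 9, giving H = 21.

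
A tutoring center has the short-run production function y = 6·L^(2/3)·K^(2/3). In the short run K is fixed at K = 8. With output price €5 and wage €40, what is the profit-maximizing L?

With K = 8, MP_L = (2/3)·6·L^(-1/3)·8^(2/3) = 16·L^(-1/3).
Profit maximization for a price taker requires P·MP_L = w: 5·16·L^(-1/3) = 40.
So L^(-1/3) = 0.5, which gives L = 8.

L* = 8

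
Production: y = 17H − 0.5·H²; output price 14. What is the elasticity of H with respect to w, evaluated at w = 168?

From P·MP_H = w with MP_H = 17 − H, labor demand is H(w) = 17 − w/14.
dH/dw = −1/(14) = -1/14.
At w = 168, H = 5, so ε = (dH/dw)·(w/H) = (-1/14)·(168/5) = -2.4.

ε = -2.4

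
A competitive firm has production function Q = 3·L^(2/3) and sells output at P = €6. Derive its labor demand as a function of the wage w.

MP_L = (2/3)·3·L^(-1/3) = 2·L^(-1/3).
Setting P·MP_L = w: 12·L^(-1/3) = w.
Solving for L: L^(-1/3) = w/12, so L = (12/w)^(3).

L(w) = 1728/w³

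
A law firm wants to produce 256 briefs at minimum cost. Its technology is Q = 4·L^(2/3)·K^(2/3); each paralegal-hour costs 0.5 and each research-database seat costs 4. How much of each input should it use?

L* = 64, K* = 8

Cost minimization requires the marginal rate of technical substitution to equal the input-price ratio: MP_L/MP_K = w/r.
Here MP_L/MP_K = (2/3)·(K/L)/(2/3) = (K/L). Setting this equal to 0.5/4 = 0.125 gives K = 0.125L.
Substituting into Q = 256: 4·L^(2/3)·(0.125L)^(2/3) = 256.
Solving, L = 64 and K = 8.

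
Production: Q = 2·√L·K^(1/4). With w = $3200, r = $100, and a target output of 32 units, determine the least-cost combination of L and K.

L* = 16, K* = 256

Cost minimization requires the marginal rate of technical substitution to equal the input-price ratio: MP_L/MP_K = w/r.
Here MP_L/MP_K = (1/2)·(K/L)/(1/4) = 2·(K/L). Setting this equal to 3200/100 = 32 gives K = 16L.
Substituting into Q = 32: 2·L^(1/2)·(16L)^(1/4) = 32.
Solving, L = 16 and K = 256.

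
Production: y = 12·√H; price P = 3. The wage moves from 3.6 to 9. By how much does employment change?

From P·MP_H = w with MP_H = 6·H^(-1/2), the labor demand is H(w) = (18/w)^(2).
At w = 3.6: H = 25. At w = 9: H = 4.
ΔH = 4 − 25 = -21.

ΔH = -21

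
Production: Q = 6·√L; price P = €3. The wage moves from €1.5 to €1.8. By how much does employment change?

From P·MP_L = w with MP_L = 3·L^(-1/2), the labor demand is L(w) = (9/w)^(2).
At w = 1.5: L = 36. At w = 1.8: L = 25.
ΔL = 25 − 36 = -11.

ΔL = -11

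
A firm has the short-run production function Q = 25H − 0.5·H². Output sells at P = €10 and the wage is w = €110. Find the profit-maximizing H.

The marginal product of H is MP_H = 25 − H.
A price-taking firm hires until the value of the marginal product equals the wage: P·MP_H = w, so 10·(25 − H) = 110.
Then 25 − H = 11, giving H = 14.

H* = 14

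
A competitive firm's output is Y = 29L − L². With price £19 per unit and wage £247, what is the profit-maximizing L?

L* = 8

The marginal product of L is MP_L = 29 − 2L.
A price-taking firm hires until the value of the marginal product equals the wage: P·MP_L = w, so 19·(29 − 2L) = 247.
Then 29 − 2L = 13, giving L = 8.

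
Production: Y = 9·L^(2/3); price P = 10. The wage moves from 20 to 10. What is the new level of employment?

From P·MP_L = w with MP_L = 6·L^(-1/3), the labor demand is L(w) = (60/w)^(3).
At w = 20: L = 27. At w = 10: L = 216.

L* = 216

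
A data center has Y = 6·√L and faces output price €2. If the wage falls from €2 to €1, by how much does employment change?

From P·MP_L = w with MP_L = 3·L^(-1/2), the labor demand is L(w) = (6/w)^(2).
At w = 2: L = 9. At w = 1: L = 36.
ΔL = 36 − 9 = 27.

ΔL = 27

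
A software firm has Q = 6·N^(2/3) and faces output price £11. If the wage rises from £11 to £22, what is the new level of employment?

N* = 8

From P·MP_N = w with MP_N = 4·N^(-1/3), the labor demand is N(w) = (44/w)^(3).
At w = 11: N = 64. At w = 22: N = 8.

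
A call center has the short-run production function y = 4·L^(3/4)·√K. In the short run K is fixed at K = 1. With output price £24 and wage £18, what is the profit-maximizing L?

With K = 1, MP_L = (3/4)·4·L^(-1/4)·1^(1/2) = 3·L^(-1/4).
Profit maximization for a price taker requires P·MP_L = w: 24·3·L^(-1/4) = 18.
So L^(-1/4) = 0.25, which gives L = 256.

L* = 256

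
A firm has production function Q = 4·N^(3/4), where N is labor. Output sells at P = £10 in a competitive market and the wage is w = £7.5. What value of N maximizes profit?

N* = 256

MP_N = (3/4)·4·N^(-1/4) = 3·N^(-1/4).
Profit maximization for a price taker requires P·MP_N = w: 10·3·N^(-1/4) = 7.5.
So N^(-1/4) = 0.25, which gives N = 256.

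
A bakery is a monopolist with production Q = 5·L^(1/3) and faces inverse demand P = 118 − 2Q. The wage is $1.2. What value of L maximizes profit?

Marginal revenue from the inverse demand is MR = 118 − 4Q.
The marginal product is MP_L = (5/3)·L^(-2/3).
A monopolist hires until marginal revenue product equals the wage: MR·MP_L = w.
At L, Q = 5·L^(1/3). Substituting and solving: (118 − 20·L^(1/3))·(5/3)·L^(-2/3) = 1.2 gives L = 125.

L* = 125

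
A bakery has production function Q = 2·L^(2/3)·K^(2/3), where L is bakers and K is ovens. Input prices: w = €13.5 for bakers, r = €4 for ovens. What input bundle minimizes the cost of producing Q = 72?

L* = 8, K* = 27

Cost minimization requires the marginal rate of technical substitution to equal the input-price ratio: MP_L/MP_K = w/r.
Here MP_L/MP_K = (2/3)·(K/L)/(2/3) = (K/L). Setting this equal to 13.5/4 = 3.375 gives K = 3.375L.
Substituting into Q = 72: 2·L^(2/3)·(3.375L)^(2/3) = 72.
Solving, L = 8 and K = 27.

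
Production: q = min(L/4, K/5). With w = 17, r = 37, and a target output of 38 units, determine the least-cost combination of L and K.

With a fixed-proportions technology, the cost-minimizing bundle uses no slack in either input: L/4 = K/5 = q.
So L = 4·38 = 152 and K = 5·38 = 190.

L* = 152, K* = 190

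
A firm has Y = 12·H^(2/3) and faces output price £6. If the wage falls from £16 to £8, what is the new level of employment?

H* = 216

From P·MP_H = w with MP_H = 8·H^(-1/3), the labor demand is H(w) = (48/w)^(3).
At w = 16: H = 27. At w = 8: H = 216.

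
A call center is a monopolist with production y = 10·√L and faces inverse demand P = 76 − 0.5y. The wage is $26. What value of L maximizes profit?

L* = 25

Marginal revenue from the inverse demand is MR = 76 − y.
The marginal product is MP_L = 5·L^(-1/2).
A monopolist hires until marginal revenue product equals the wage: MR·MP_L = w.
At L, y = 10·√L. Substituting and solving: (76 − 10·√L)·5·L^(-1/2) = 26 gives L = 25.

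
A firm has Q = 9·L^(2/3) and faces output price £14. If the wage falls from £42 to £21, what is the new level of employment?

From P·MP_L = w with MP_L = 6·L^(-1/3), the labor demand is L(w) = (84/w)^(3).
At w = 42: L = 8. At w = 21: L = 64.

L* = 64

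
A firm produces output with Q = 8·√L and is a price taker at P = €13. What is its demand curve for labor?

MP_L = (1/2)·8·L^(-1/2) = 4·L^(-1/2).
Setting P·MP_L = w: 52·L^(-1/2) = w.
Solving for L: L^(-1/2) = w/52, so L = (52/w)^(2).

L(w) = 2704/w²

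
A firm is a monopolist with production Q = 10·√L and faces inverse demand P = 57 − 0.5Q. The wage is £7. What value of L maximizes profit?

L* = 25

Marginal revenue from the inverse demand is MR = 57 − Q.
The marginal product is MP_L = 5·L^(-1/2).
A monopolist hires until marginal revenue product equals the wage: MR·MP_L = w.
At L, Q = 10·√L. Substituting and solving: (57 − 10·√L)·5·L^(-1/2) = 7 gives L = 25.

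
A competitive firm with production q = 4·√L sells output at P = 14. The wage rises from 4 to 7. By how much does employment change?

ΔL = -33

From P·MP_L = w with MP_L = 2·L^(-1/2), the labor demand is L(w) = (28/w)^(2).
At w = 4: L = 49. At w = 7: L = 16.
ΔL = 16 − 49 = -33.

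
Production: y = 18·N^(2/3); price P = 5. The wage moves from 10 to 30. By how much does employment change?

ΔN = -208

From P·MP_N = w with MP_N = 12·N^(-1/3), the labor demand is N(w) = (60/w)^(3).
At w = 10: N = 216. At w = 30: N = 8.
ΔN = 8 − 216 = -208.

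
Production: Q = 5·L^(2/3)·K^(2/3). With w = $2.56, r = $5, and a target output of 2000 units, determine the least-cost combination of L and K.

Cost minimization requires the marginal rate of technical substitution to equal the input-price ratio: MP_L/MP_K = w/r.
Here MP_L/MP_K = (2/3)·(K/L)/(2/3) = (K/L). Setting this equal to 2.56/5 = 0.512 gives K = 0.512L.
Substituting into Q = 2000: 5·L^(2/3)·(0.512L)^(2/3) = 2000.
Solving, L = 125 and K = 64.

L* = 125, K* = 64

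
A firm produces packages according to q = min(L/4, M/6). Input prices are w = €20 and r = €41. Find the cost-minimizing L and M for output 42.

With a fixed-proportions technology, the cost-minimizing bundle uses no slack in either input: L/4 = M/6 = q.
So L = 4·42 = 168 and M = 6·42 = 252.

L* = 168, M* = 252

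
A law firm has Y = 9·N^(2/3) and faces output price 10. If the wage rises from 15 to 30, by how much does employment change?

ΔN = -56

From P·MP_N = w with MP_N = 6·N^(-1/3), the labor demand is N(w) = (60/w)^(3).
At w = 15: N = 64. At w = 30: N = 8.
ΔN = 8 − 64 = -56.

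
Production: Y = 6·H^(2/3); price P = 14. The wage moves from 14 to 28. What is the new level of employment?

From P·MP_H = w with MP_H = 4·H^(-1/3), the labor demand is H(w) = (56/w)^(3).
At w = 14: H = 64. At w = 28: H = 8.

H* = 8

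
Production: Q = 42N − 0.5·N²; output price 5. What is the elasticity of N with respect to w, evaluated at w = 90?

From P·MP_N = w with MP_N = 42 − N, labor demand is N(w) = 42 − w/5.
dN/dw = −1/(5) = -0.2.
At w = 90, N = 24, so ε = (dN/dw)·(w/N) = (-0.2)·(90/24) = -0.75.

ε = -0.75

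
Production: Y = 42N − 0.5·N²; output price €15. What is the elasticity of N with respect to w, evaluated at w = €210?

ε = -0.5

From P·MP_N = w with MP_N = 42 − N, labor demand is N(w) = 42 − w/15.
dN/dw = −1/(15) = -1/15.
At w = 210, N = 28, so ε = (dN/dw)·(w/N) = (-1/15)·(210/28) = -0.5.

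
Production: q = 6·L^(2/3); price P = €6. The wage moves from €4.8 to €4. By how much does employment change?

From P·MP_L = w with MP_L = 4·L^(-1/3), the labor demand is L(w) = (24/w)^(3).
At w = 4.8: L = 125. At w = 4: L = 216.
ΔL = 216 − 125 = 91.

ΔL = 91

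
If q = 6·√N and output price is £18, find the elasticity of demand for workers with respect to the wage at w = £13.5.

MP_N = (1/2)·6·N^(-1/2), so P·MP_N = w gives 54·N^(-1/2) = w.
Solving, N(w) = (54/w)^(2). This is a constant-elasticity form: N ∝ w^(−2), so ε = −2.

ε = -2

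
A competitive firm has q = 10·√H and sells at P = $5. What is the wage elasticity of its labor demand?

MP_H = (1/2)·10·H^(-1/2), so P·MP_H = w gives 25·H^(-1/2) = w.
Solving, H(w) = (25/w)^(2). This is a constant-elasticity form: H ∝ w^(−2), so ε = −2.

ε = -2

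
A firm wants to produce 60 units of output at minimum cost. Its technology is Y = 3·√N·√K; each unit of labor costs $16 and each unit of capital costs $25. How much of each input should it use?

N* = 25, K* = 16

Cost minimization requires the marginal rate of technical substitution to equal the input-price ratio: MP_N/MP_K = w/r.
Here MP_N/MP_K = (1/2)·(K/N)/(1/2) = (K/N). Setting this equal to 16/25 = 0.64 gives K = 0.64N.
Substituting into Y = 60: 3·N^(1/2)·(0.64N)^(1/2) = 60.
Solving, N = 25 and K = 16.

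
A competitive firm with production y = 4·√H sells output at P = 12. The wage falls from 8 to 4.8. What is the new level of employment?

From P·MP_H = w with MP_H = 2·H^(-1/2), the labor demand is H(w) = (24/w)^(2).
At w = 8: H = 9. At w = 4.8: H = 25.

H* = 25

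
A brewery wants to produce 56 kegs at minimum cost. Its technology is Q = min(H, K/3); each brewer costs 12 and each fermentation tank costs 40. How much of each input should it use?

H* = 56, K* = 168

With a fixed-proportions technology, the cost-minimizing bundle uses no slack in either input: H = K/3 = Q.
So H = 56 and K = 3·56 = 168.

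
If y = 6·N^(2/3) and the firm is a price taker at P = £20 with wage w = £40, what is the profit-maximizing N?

MP_N = (2/3)·6·N^(-1/3) = 4·N^(-1/3).
Profit maximization for a price taker requires P·MP_N = w: 20·4·N^(-1/3) = 40.
So N^(-1/3) = 0.5, which gives N = 8.

N* = 8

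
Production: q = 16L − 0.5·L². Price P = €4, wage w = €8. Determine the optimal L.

The marginal product of L is MP_L = 16 − L.
A price-taking firm hires until the value of the marginal product equals the wage: P·MP_L = w, so 4·(16 − L) = 8.
Then 16 − L = 2, giving L = 14.

L* = 14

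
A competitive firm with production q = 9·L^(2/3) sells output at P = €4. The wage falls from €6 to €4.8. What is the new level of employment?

L* = 125

From P·MP_L = w with MP_L = 6·L^(-1/3), the labor demand is L(w) = (24/w)^(3).
At w = 6: L = 64. At w = 4.8: L = 125.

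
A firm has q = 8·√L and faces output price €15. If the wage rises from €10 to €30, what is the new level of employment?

From P·MP_L = w with MP_L = 4·L^(-1/2), the labor demand is L(w) = (60/w)^(2).
At w = 10: L = 36. At w = 30: L = 4.

L* = 4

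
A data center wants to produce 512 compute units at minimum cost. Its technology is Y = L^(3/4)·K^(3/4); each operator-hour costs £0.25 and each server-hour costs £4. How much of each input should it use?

Cost minimization requires the marginal rate of technical substitution to equal the input-price ratio: MP_L/MP_K = w/r.
Here MP_L/MP_K = (3/4)·(K/L)/(3/4) = (K/L). Setting this equal to 0.25/4 = 0.0625 gives K = 0.0625L.
Substituting into Y = 512: L^(3/4)·(0.0625L)^(3/4) = 512.
Solving, L = 256 and K = 16.

L* = 256, K* = 16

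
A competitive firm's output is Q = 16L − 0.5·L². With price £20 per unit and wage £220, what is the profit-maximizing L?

The marginal product of L is MP_L = 16 − L.
A price-taking firm hires until the value of the marginal product equals the wage: P·MP_L = w, so 20·(16 − L) = 220.
Then 16 − L = 11, giving L = 5.

L* = 5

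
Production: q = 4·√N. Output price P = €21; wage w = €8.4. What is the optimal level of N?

N* = 25

MP_N = (1/2)·4·N^(-1/2) = 2·N^(-1/2).
Profit maximization for a price taker requires P·MP_N = w: 21·2·N^(-1/2) = 8.4.
So N^(-1/2) = 0.2, which gives N = 25.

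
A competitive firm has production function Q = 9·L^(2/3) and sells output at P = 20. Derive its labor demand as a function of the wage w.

L(w) = 1728000/w³

MP_L = (2/3)·9·L^(-1/3) = 6·L^(-1/3).
Setting P·MP_L = w: 120·L^(-1/3) = w.
Solving for L: L^(-1/3) = w/120, so L = (120/w)^(3).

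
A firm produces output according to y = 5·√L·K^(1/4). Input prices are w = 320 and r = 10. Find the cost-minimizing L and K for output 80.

Cost minimization requires the marginal rate of technical substitution to equal the input-price ratio: MP_L/MP_K = w/r.
Here MP_L/MP_K = (1/2)·(K/L)/(1/4) = 2·(K/L). Setting this equal to 320/10 = 32 gives K = 16L.
Substituting into y = 80: 5·L^(1/2)·(16L)^(1/4) = 80.
Solving, L = 16 and K = 256.

L* = 16, K* = 256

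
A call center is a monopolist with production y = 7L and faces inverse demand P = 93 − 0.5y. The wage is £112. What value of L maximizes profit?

Marginal revenue from the inverse demand is MR = 93 − y.
The marginal product is MP_L = 7.
A monopolist hires until marginal revenue product equals the wage: MR·MP_L = w.
(93 − 7L)·7 = 112, so L = 11.

L* = 11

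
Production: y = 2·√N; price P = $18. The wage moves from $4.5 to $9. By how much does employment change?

ΔN = -12

From P·MP_N = w with MP_N = N^(-1/2), the labor demand is N(w) = (18/w)^(2).
At w = 4.5: N = 16. At w = 9: N = 4.
ΔN = 4 − 16 = -12.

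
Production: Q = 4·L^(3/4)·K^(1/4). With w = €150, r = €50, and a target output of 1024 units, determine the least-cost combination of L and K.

Cost minimization requires the marginal rate of technical substitution to equal the input-price ratio: MP_L/MP_K = w/r.
Here MP_L/MP_K = (3/4)·(K/L)/(1/4) = 3·(K/L). Setting this equal to 150/50 = 3 gives K = L.
Substituting into Q = 1024: 4·L^(3/4)·(L)^(1/4) = 1024.
Solving, L = 256 and K = 256.

L* = 256, K* = 256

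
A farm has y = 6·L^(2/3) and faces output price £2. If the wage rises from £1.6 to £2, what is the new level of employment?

L* = 64

From P·MP_L = w with MP_L = 4·L^(-1/3), the labor demand is L(w) = (8/w)^(3).
At w = 1.6: L = 125. At w = 2: L = 64.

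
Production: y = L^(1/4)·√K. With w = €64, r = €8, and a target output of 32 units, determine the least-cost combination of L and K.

L* = 16, K* = 256

Cost minimization requires the marginal rate of technical substitution to equal the input-price ratio: MP_L/MP_K = w/r.
Here MP_L/MP_K = (1/4)·(K/L)/(1/2) = 0.5·(K/L). Setting this equal to 64/8 = 8 gives K = 16L.
Substituting into y = 32: L^(1/4)·(16L)^(1/2) = 32.
Solving, L = 16 and K = 256.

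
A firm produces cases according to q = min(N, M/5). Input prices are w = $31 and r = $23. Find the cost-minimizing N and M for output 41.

With a fixed-proportions technology, the cost-minimizing bundle uses no slack in either input: N = M/5 = q.
So N = 41 and M = 5·41 = 205.

N* = 41, M* = 205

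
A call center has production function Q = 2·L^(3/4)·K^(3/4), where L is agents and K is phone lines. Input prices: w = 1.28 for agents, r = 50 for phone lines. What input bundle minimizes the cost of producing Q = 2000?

Cost minimization requires the marginal rate of technical substitution to equal the input-price ratio: MP_L/MP_K = w/r.
Here MP_L/MP_K = (3/4)·(K/L)/(3/4) = (K/L). Setting this equal to 1.28/50 = 0.0256 gives K = 0.0256L.
Substituting into Q = 2000: 2·L^(3/4)·(0.0256L)^(3/4) = 2000.
Solving, L = 625 and K = 16.

L* = 625, K* = 16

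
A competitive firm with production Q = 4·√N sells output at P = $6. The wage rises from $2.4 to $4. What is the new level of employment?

N* = 9

From P·MP_N = w with MP_N = 2·N^(-1/2), the labor demand is N(w) = (12/w)^(2).
At w = 2.4: N = 25. At w = 4: N = 9.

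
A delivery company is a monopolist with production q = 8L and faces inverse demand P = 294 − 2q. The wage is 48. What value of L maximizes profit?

L* = 9

Marginal revenue from the inverse demand is MR = 294 − 4q.
The marginal product is MP_L = 8.
A monopolist hires until marginal revenue product equals the wage: MR·MP_L = w.
(294 − 32L)·8 = 48, so L = 9.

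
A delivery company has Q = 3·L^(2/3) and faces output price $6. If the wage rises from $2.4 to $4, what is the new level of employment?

From P·MP_L = w with MP_L = 2·L^(-1/3), the labor demand is L(w) = (12/w)^(3).
At w = 2.4: L = 125. At w = 4: L = 27.

L* = 27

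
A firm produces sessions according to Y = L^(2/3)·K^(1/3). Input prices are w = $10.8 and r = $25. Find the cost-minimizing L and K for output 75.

L* = 125, K* = 27

Cost minimization requires the marginal rate of technical substitution to equal the input-price ratio: MP_L/MP_K = w/r.
Here MP_L/MP_K = (2/3)·(K/L)/(1/3) = 2·(K/L). Setting this equal to 10.8/25 = 0.432 gives K = 0.216L.
Substituting into Y = 75: L^(2/3)·(0.216L)^(1/3) = 75.
Solving, L = 125 and K = 27.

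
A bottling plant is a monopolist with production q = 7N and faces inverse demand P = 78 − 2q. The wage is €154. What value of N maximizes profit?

N* = 2

Marginal revenue from the inverse demand is MR = 78 − 4q.
The marginal product is MP_N = 7.
A monopolist hires until marginal revenue product equals the wage: MR·MP_N = w.
(78 − 28N)·7 = 154, so N = 2.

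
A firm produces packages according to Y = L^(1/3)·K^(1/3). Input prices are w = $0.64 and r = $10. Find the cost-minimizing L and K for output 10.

L* = 125, K* = 8

Cost minimization requires the marginal rate of technical substitution to equal the input-price ratio: MP_L/MP_K = w/r.
Here MP_L/MP_K = (1/3)·(K/L)/(1/3) = (K/L). Setting this equal to 0.64/10 = 0.064 gives K = 0.064L.
Substituting into Y = 10: L^(1/3)·(0.064L)^(1/3) = 10.
Solving, L = 125 and K = 8.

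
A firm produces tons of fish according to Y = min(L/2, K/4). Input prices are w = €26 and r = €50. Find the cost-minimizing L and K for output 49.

With a fixed-proportions technology, the cost-minimizing bundle uses no slack in either input: L/2 = K/4 = Y.
So L = 2·49 = 98 and K = 4·49 = 196.

L* = 98, K* = 196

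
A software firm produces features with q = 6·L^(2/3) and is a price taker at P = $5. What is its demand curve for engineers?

MP_L = (2/3)·6·L^(-1/3) = 4·L^(-1/3).
Setting P·MP_L = w: 20·L^(-1/3) = w.
Solving for L: L^(-1/3) = w/20, so L = (20/w)^(3).

L(w) = 8000/w³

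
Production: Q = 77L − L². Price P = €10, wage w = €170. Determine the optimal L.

L* = 30

The marginal product of L is MP_L = 77 − 2L.
A price-taking firm hires until the value of the marginal product equals the wage: P·MP_L = w, so 10·(77 − 2L) = 170.
Then 77 − 2L = 17, giving L = 30.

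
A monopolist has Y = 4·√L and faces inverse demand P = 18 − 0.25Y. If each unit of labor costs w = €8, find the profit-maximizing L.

L* = 9

Marginal revenue from the inverse demand is MR = 18 − 0.5Y.
The marginal product is MP_L = 2·L^(-1/2).
A monopolist hires until marginal revenue product equals the wage: MR·MP_L = w.
At L, Y = 4·√L. Substituting and solving: (18 − 2·√L)·2·L^(-1/2) = 8 gives L = 9.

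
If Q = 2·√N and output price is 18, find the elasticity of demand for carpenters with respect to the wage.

MP_N = (1/2)·2·N^(-1/2), so P·MP_N = w gives 18·N^(-1/2) = w.
Solving, N(w) = (18/w)^(2). This is a constant-elasticity form: N ∝ w^(−2), so ε = −2.

ε = -2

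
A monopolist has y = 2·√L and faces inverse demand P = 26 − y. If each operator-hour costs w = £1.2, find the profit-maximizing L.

Marginal revenue from the inverse demand is MR = 26 − 2y.
The marginal product is MP_L = L^(-1/2).
A monopolist hires until marginal revenue product equals the wage: MR·MP_L = w.
At L, y = 2·√L. Substituting and solving: (26 − 4·√L)·L^(-1/2) = 1.2 gives L = 25.

L* = 25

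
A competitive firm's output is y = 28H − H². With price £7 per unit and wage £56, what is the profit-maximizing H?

H* = 10

The marginal product of H is MP_H = 28 − 2H.
A price-taking firm hires until the value of the marginal product equals the wage: P·MP_H = w, so 7·(28 − 2H) = 56.
Then 28 − 2H = 8, giving H = 10.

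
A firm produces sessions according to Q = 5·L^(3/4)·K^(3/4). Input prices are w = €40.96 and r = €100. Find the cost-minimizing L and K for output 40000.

L* = 625, K* = 256

Cost minimization requires the marginal rate of technical substitution to equal the input-price ratio: MP_L/MP_K = w/r.
Here MP_L/MP_K = (3/4)·(K/L)/(3/4) = (K/L). Setting this equal to 40.96/100 = 0.4096 gives K = 0.4096L.
Substituting into Q = 40000: 5·L^(3/4)·(0.4096L)^(3/4) = 40000.
Solving, L = 625 and K = 256.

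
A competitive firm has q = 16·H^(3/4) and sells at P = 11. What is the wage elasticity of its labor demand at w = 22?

ε = -4

MP_H = (3/4)·16·H^(-1/4), so P·MP_H = w gives 132·H^(-1/4) = w.
Solving, H(w) = (132/w)^(4). This is a constant-elasticity form: H ∝ w^(−4), so ε = −4.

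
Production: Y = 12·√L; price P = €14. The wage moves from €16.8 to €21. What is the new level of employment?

L* = 16

From P·MP_L = w with MP_L = 6·L^(-1/2), the labor demand is L(w) = (84/w)^(2).
At w = 16.8: L = 25. At w = 21: L = 16.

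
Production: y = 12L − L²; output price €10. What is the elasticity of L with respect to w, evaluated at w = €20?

From P·MP_L = w with MP_L = 12 − 2L, labor demand is L(w) = (12 − w/10)/2.
dL/dw = −1/(20) = -0.05.
At w = 20, L = 5, so ε = (dL/dw)·(w/L) = (-0.05)·(20/5) = -0.2.

ε = -0.2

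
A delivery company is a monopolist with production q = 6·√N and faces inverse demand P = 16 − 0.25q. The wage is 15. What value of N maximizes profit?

Marginal revenue from the inverse demand is MR = 16 − 0.5q.
The marginal product is MP_N = 3·N^(-1/2).
A monopolist hires until marginal revenue product equals the wage: MR·MP_N = w.
At N, q = 6·√N. Substituting and solving: (16 − 3·√N)·3·N^(-1/2) = 15 gives N = 4.

N* = 4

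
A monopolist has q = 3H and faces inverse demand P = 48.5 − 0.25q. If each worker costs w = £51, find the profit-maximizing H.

Marginal revenue from the inverse demand is MR = 48.5 − 0.5q.
The marginal product is MP_H = 3.
A monopolist hires until marginal revenue product equals the wage: MR·MP_H = w.
(48.5 − 1.5H)·3 = 51, so H = 21.

H* = 21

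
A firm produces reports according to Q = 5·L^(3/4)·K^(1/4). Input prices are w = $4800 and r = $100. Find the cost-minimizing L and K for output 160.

Cost minimization requires the marginal rate of technical substitution to equal the input-price ratio: MP_L/MP_K = w/r.
Here MP_L/MP_K = (3/4)·(K/L)/(1/4) = 3·(K/L). Setting this equal to 4800/100 = 48 gives K = 16L.
Substituting into Q = 160: 5·L^(3/4)·(16L)^(1/4) = 160.
Solving, L = 16 and K = 256.

L* = 16, K* = 256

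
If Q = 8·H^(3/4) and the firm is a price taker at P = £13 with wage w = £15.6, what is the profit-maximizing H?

MP_H = (3/4)·8·H^(-1/4) = 6·H^(-1/4).
Profit maximization for a price taker requires P·MP_H = w: 13·6·H^(-1/4) = 15.6.
So H^(-1/4) = 0.2, which gives H = 625.

H* = 625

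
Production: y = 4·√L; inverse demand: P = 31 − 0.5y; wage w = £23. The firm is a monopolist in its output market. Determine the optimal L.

Marginal revenue from the inverse demand is MR = 31 − y.
The marginal product is MP_L = 2·L^(-1/2).
A monopolist hires until marginal revenue product equals the wage: MR·MP_L = w.
At L, y = 4·√L. Substituting and solving: (31 − 4·√L)·2·L^(-1/2) = 23 gives L = 4.

L* = 4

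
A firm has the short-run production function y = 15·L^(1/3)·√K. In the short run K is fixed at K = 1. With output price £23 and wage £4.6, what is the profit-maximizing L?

With K = 1, MP_L = (1/3)·15·L^(-2/3)·1^(1/2) = 5·L^(-2/3).
Profit maximization for a price taker requires P·MP_L = w: 23·5·L^(-2/3) = 4.6.
So L^(-2/3) = 0.04, which gives L = 125.

L* = 125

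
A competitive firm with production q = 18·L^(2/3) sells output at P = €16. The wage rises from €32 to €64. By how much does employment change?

From P·MP_L = w with MP_L = 12·L^(-1/3), the labor demand is L(w) = (192/w)^(3).
At w = 32: L = 216. At w = 64: L = 27.
ΔL = 27 − 216 = -189.

ΔL = -189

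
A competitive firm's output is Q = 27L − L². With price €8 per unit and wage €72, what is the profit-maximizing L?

L* = 9

The marginal product of L is MP_L = 27 − 2L.
A price-taking firm hires until the value of the marginal product equals the wage: P·MP_L = w, so 8·(27 − 2L) = 72.
Then 27 − 2L = 9, giving L = 9.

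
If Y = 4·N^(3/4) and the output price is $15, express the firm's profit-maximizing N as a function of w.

MP_N = (3/4)·4·N^(-1/4) = 3·N^(-1/4).
Setting P·MP_N = w: 45·N^(-1/4) = w.
Solving for N: N^(-1/4) = w/45, so N = (45/w)^(4).

N(w) = 4100625/w^(4)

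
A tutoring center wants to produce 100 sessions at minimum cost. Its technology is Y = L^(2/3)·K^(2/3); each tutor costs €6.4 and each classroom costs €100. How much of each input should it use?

L* = 125, K* = 8

Cost minimization requires the marginal rate of technical substitution to equal the input-price ratio: MP_L/MP_K = w/r.
Here MP_L/MP_K = (2/3)·(K/L)/(2/3) = (K/L). Setting this equal to 6.4/100 = 0.064 gives K = 0.064L.
Substituting into Y = 100: L^(2/3)·(0.064L)^(2/3) = 100.
Solving, L = 125 and K = 8.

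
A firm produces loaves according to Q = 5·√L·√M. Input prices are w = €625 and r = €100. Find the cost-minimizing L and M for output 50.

Cost minimization requires the marginal rate of technical substitution to equal the input-price ratio: MP_L/MP_M = w/r.
Here MP_L/MP_M = (1/2)·(M/L)/(1/2) = (M/L). Setting this equal to 625/100 = 6.25 gives M = 6.25L.
Substituting into Q = 50: 5·L^(1/2)·(6.25L)^(1/2) = 50.
Solving, L = 4 and M = 25.

L* = 4, M* = 25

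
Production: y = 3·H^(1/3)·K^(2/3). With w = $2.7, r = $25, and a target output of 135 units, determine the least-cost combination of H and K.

H* = 125, K* = 27

Cost minimization requires the marginal rate of technical substitution to equal the input-price ratio: MP_H/MP_K = w/r.
Here MP_H/MP_K = (1/3)·(K/H)/(2/3) = 0.5·(K/H). Setting this equal to 2.7/25 = 0.108 gives K = 0.216H.
Substituting into y = 135: 3·H^(1/3)·(0.216H)^(2/3) = 135.
Solving, H = 125 and K = 27.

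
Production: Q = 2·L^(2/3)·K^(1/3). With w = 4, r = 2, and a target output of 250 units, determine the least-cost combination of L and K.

L* = 125, K* = 125

Cost minimization requires the marginal rate of technical substitution to equal the input-price ratio: MP_L/MP_K = w/r.
Here MP_L/MP_K = (2/3)·(K/L)/(1/3) = 2·(K/L). Setting this equal to 4/2 = 2 gives K = L.
Substituting into Q = 250: 2·L^(2/3)·(L)^(1/3) = 250.
Solving, L = 125 and K = 125.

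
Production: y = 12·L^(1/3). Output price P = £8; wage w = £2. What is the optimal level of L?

L* = 64

MP_L = (1/3)·12·L^(-2/3) = 4·L^(-2/3).
Profit maximization for a price taker requires P·MP_L = w: 8·4·L^(-2/3) = 2.
So L^(-2/3) = 0.0625, which gives L = 64.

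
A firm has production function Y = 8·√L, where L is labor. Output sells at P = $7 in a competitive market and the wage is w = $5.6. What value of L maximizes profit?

MP_L = (1/2)·8·L^(-1/2) = 4·L^(-1/2).
Profit maximization for a price taker requires P·MP_L = w: 7·4·L^(-1/2) = 5.6.
So L^(-1/2) = 0.2, which gives L = 25.

L* = 25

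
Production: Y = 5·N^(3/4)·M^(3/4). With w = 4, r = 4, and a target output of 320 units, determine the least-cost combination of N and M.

N* = 16, M* = 16

Cost minimization requires the marginal rate of technical substitution to equal the input-price ratio: MP_N/MP_M = w/r.
Here MP_N/MP_M = (3/4)·(M/N)/(3/4) = (M/N). Setting this equal to 4/4 = 1 gives M = N.
Substituting into Y = 320: 5·N^(3/4)·(N)^(3/4) = 320.
Solving, N = 16 and M = 16.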